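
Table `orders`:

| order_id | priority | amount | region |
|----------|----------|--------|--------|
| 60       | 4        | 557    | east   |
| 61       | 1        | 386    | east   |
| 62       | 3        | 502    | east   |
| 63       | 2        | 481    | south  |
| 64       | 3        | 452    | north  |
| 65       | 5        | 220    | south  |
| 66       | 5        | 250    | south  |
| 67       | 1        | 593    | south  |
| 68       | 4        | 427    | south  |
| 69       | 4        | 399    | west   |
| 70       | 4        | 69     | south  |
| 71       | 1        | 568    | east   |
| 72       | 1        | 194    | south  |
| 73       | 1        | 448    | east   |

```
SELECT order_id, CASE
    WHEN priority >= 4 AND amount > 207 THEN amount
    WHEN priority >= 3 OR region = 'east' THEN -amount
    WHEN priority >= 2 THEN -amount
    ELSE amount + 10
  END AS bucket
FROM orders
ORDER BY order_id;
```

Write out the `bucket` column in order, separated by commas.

order_id=60: priority >= 4 AND amount > 207 → 557
order_id=61: priority >= 3 OR region = 'east' → -386
order_id=62: priority >= 3 OR region = 'east' → -502
order_id=63: priority >= 2 → -481
order_id=64: priority >= 3 OR region = 'east' → -452
order_id=65: priority >= 4 AND amount > 207 → 220
order_id=66: priority >= 4 AND amount > 207 → 250
order_id=67: ELSE → 603
order_id=68: priority >= 4 AND amount > 207 → 427
order_id=69: priority >= 4 AND amount > 207 → 399
order_id=70: priority >= 3 OR region = 'east' → -69
order_id=71: priority >= 3 OR region = 'east' → -568
order_id=72: ELSE → 204
order_id=73: priority >= 3 OR region = 'east' → -448

557, -386, -502, -481, -452, 220, 250, 603, 427, 399, -69, -568, 204, -448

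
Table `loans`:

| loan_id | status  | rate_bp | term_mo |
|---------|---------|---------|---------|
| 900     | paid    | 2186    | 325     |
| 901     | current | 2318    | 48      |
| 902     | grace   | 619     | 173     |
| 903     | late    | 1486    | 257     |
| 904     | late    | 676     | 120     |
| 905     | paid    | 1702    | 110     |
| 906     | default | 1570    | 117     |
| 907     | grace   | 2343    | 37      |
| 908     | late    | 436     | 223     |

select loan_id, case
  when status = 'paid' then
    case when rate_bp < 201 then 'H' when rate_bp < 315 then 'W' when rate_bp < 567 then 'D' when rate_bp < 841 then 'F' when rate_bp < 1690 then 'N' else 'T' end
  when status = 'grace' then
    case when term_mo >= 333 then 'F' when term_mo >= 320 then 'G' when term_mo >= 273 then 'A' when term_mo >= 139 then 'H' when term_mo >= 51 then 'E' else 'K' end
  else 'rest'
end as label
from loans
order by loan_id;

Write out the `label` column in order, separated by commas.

loan_id=900: status='paid' → inner[ELSE] → T
loan_id=901: status='current' → outer ELSE → rest
loan_id=902: status='grace' → inner[term_mo >= 139] → H
loan_id=903: status='late' → outer ELSE → rest
loan_id=904: status='late' → outer ELSE → rest
loan_id=905: status='paid' → inner[ELSE] → T
loan_id=906: status='default' → outer ELSE → rest
loan_id=907: status='grace' → inner[ELSE] → K
loan_id=908: status='late' → outer ELSE → rest

T, rest, H, rest, rest, T, rest, K, rest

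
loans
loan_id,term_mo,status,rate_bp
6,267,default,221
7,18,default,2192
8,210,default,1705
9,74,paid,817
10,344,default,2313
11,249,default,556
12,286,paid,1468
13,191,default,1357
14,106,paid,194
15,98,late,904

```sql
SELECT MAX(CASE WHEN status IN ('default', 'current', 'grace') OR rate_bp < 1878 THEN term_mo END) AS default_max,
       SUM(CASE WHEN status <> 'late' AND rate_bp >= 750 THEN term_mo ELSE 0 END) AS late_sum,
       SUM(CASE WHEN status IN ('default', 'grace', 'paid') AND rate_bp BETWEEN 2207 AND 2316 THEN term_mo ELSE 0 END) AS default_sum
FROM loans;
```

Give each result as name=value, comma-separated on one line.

default_max=344, late_sum=1123, default_sum=344

[default_max: status IN ('default', 'current', 'grace') OR rate_bp < 1878]
loan_id=6: ✓ → 267
loan_id=7: ✓ → 18
loan_id=8: ✓ → 210
loan_id=9: ✓ → 74
loan_id=10: ✓ → 344
loan_id=11: ✓ → 249
loan_id=12: ✓ → 286
loan_id=13: ✓ → 191
loan_id=14: ✓ → 106
loan_id=15: ✓ → 98
default_max = MAX(267, 18, 210, 74, 344, 249, 286, 191, 106, 98) = 344
—
[late_sum: status <> 'late' AND rate_bp >= 750]
loan_id=6: ✗
loan_id=7: ✓ → 18
loan_id=8: ✓ → 210
loan_id=9: ✓ → 74
loan_id=10: ✓ → 344
loan_id=11: ✗
loan_id=12: ✓ → 286
loan_id=13: ✓ → 191
loan_id=14: ✗
loan_id=15: ✗
late_sum = 18 + 210 + 74 + 344 + 286 + 191 = 1123
—
[default_sum: status IN ('default', 'grace', 'paid') AND rate_bp BETWEEN 2207 AND 2316]
loan_id=6: ✗
loan_id=7: ✗
loan_id=8: ✗
loan_id=9: ✗
loan_id=10: ✓ → 344
loan_id=11: ✗
loan_id=12: ✗
loan_id=13: ✗
loan_id=14: ✗
loan_id=15: ✗
default_sum = 344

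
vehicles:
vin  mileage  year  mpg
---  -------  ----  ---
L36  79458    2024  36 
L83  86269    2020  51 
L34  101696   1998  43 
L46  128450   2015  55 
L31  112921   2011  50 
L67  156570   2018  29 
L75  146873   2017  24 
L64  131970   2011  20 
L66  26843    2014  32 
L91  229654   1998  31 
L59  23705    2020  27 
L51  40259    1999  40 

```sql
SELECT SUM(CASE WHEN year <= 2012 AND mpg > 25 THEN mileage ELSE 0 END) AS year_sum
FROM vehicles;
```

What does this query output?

484530

vin=L36: ✗
vin=L83: ✗
vin=L34: ✓ → 101696
vin=L46: ✗
vin=L31: ✓ → 112921
vin=L67: ✗
vin=L75: ✗
vin=L64: ✗
vin=L66: ✗
vin=L91: ✓ → 229654
vin=L59: ✗
vin=L51: ✓ → 40259
year_sum = 101696 + 112921 + 229654 + 40259 = 484530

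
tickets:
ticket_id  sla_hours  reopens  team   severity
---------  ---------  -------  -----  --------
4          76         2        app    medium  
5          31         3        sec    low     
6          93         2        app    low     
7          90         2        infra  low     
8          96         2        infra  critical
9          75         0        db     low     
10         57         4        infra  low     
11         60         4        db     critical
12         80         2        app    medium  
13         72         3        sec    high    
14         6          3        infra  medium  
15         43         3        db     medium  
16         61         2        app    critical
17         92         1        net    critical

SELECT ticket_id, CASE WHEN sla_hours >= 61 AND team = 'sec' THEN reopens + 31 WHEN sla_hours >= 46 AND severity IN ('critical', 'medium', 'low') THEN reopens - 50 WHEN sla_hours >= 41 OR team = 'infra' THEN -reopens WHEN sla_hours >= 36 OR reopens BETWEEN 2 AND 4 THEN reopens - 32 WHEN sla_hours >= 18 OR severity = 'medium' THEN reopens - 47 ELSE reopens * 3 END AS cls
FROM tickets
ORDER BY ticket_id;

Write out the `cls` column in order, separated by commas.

ticket_id=4: sla_hours >= 46 AND severity IN ('critical', 'medium', 'low') → -48
ticket_id=5: sla_hours >= 36 OR reopens BETWEEN 2 AND 4 → -29
ticket_id=6: sla_hours >= 46 AND severity IN ('critical', 'medium', 'low') → -48
ticket_id=7: sla_hours >= 46 AND severity IN ('critical', 'medium', 'low') → -48
ticket_id=8: sla_hours >= 46 AND severity IN ('critical', 'medium', 'low') → -48
ticket_id=9: sla_hours >= 46 AND severity IN ('critical', 'medium', 'low') → -50
ticket_id=10: sla_hours >= 46 AND severity IN ('critical', 'medium', 'low') → -46
ticket_id=11: sla_hours >= 46 AND severity IN ('critical', 'medium', 'low') → -46
ticket_id=12: sla_hours >= 46 AND severity IN ('critical', 'medium', 'low') → -48
ticket_id=13: sla_hours >= 61 AND team = 'sec' → 34
ticket_id=14: sla_hours >= 41 OR team = 'infra' → -3
ticket_id=15: sla_hours >= 41 OR team = 'infra' → -3
ticket_id=16: sla_hours >= 46 AND severity IN ('critical', 'medium', 'low') → -48
ticket_id=17: sla_hours >= 46 AND severity IN ('critical', 'medium', 'low') → -49

-48, -29, -48, -48, -48, -50, -46, -46, -48, 34, -3, -3, -48, -49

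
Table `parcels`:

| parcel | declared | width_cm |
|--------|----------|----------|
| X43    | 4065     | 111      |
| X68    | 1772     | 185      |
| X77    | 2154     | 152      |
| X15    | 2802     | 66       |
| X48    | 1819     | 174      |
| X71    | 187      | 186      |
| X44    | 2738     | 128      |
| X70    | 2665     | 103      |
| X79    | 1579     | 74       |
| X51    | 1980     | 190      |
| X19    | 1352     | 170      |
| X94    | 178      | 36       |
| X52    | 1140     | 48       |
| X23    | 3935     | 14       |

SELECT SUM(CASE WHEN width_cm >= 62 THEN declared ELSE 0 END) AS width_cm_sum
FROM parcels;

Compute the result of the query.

23113

parcel=X43: ✓ → 4065
parcel=X68: ✓ → 1772
parcel=X77: ✓ → 2154
parcel=X15: ✓ → 2802
parcel=X48: ✓ → 1819
parcel=X71: ✓ → 187
parcel=X44: ✓ → 2738
parcel=X70: ✓ → 2665
parcel=X79: ✓ → 1579
parcel=X51: ✓ → 1980
parcel=X19: ✓ → 1352
parcel=X94: ✗
parcel=X52: ✗
parcel=X23: ✗
width_cm_sum = 4065 + 1772 + 2154 + 2802 + 1819 + 187 + 2738 + 2665 + 1579 + 1980 + 1352 = 23113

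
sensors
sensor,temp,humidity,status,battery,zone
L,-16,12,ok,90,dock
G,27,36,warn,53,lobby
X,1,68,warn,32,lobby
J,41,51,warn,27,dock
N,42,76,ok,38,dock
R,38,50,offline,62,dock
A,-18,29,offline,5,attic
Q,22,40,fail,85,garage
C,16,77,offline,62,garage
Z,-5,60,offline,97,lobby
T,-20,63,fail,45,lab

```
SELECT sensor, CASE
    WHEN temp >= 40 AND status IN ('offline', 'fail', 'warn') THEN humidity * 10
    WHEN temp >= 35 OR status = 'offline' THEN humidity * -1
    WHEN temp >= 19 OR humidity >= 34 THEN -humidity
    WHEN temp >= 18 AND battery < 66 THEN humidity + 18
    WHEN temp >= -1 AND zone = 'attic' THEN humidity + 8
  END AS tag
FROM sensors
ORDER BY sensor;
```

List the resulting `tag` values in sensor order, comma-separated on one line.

-29, -77, -36, 510, NULL, -76, -40, -50, -63, -68, -60

sensor=A: temp >= 35 OR status = 'offline' → -29
sensor=C: temp >= 35 OR status = 'offline' → -77
sensor=G: temp >= 19 OR humidity >= 34 → -36
sensor=J: temp >= 40 AND status IN ('offline', 'fail', 'warn') → 510
sensor=L: (no match → NULL) → NULL
sensor=N: temp >= 35 OR status = 'offline' → -76
sensor=Q: temp >= 19 OR humidity >= 34 → -40
sensor=R: temp >= 35 OR status = 'offline' → -50
sensor=T: temp >= 19 OR humidity >= 34 → -63
sensor=X: temp >= 19 OR humidity >= 34 → -68
sensor=Z: temp >= 35 OR status = 'offline' → -60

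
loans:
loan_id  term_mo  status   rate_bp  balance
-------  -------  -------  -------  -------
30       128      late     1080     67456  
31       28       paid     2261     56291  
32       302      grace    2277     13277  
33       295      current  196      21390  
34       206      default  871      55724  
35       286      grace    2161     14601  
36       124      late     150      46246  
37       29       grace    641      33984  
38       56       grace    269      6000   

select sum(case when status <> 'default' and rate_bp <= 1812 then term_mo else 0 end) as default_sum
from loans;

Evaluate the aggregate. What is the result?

632

loan_id=30: ✓ → 128
loan_id=31: ✗
loan_id=32: ✗
loan_id=33: ✓ → 295
loan_id=34: ✗
loan_id=35: ✗
loan_id=36: ✓ → 124
loan_id=37: ✓ → 29
loan_id=38: ✓ → 56
default_sum = 128 + 295 + 124 + 29 + 56 = 632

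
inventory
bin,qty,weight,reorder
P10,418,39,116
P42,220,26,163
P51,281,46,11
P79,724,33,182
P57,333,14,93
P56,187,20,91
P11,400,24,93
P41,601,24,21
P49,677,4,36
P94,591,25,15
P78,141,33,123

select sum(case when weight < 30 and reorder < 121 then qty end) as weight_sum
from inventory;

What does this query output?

2789

bin=P10: ✗
bin=P42: ✗
bin=P51: ✗
bin=P79: ✗
bin=P57: ✓ → 333
bin=P56: ✓ → 187
bin=P11: ✓ → 400
bin=P41: ✓ → 601
bin=P49: ✓ → 677
bin=P94: ✓ → 591
bin=P78: ✗
weight_sum = 333 + 187 + 400 + 601 + 677 + 591 = 2789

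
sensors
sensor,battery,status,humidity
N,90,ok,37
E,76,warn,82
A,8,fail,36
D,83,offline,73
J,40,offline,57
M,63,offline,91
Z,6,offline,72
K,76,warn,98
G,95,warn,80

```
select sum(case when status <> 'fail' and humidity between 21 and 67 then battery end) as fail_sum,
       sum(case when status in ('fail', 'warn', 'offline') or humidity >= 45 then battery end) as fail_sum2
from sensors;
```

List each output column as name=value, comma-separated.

[fail_sum: status <> 'fail' and humidity between 21 and 67]
sensor=N: ✓ → 90
sensor=E: ✗
sensor=A: ✗
sensor=D: ✗
sensor=J: ✓ → 40
sensor=M: ✗
sensor=Z: ✗
sensor=K: ✗
sensor=G: ✗
fail_sum = 90 + 40 = 130
—
[fail_sum2: status in ('fail', 'warn', 'offline') or humidity >= 45]
sensor=N: ✗
sensor=E: ✓ → 76
sensor=A: ✓ → 8
sensor=D: ✓ → 83
sensor=J: ✓ → 40
sensor=M: ✓ → 63
sensor=Z: ✓ → 6
sensor=K: ✓ → 76
sensor=G: ✓ → 95
fail_sum2 = 76 + 8 + 83 + 40 + 63 + 6 + 76 + 95 = 447

fail_sum=130, fail_sum2=447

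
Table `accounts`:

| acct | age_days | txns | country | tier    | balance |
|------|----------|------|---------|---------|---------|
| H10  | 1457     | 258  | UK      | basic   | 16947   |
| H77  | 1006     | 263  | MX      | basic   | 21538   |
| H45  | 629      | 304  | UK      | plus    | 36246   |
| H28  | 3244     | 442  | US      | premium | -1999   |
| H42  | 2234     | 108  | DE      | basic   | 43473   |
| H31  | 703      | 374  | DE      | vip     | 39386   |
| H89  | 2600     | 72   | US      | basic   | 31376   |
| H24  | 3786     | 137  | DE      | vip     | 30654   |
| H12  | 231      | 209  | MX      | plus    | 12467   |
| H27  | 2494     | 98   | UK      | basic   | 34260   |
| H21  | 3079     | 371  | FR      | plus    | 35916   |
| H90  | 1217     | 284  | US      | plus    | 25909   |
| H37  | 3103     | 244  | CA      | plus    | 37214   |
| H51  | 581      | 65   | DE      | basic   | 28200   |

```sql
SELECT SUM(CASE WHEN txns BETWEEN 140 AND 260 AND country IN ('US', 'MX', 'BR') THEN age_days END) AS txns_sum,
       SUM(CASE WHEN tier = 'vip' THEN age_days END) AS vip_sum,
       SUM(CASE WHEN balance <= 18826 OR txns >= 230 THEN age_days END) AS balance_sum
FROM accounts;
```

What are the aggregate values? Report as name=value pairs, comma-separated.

txns_sum=231, vip_sum=4489, balance_sum=14669

[txns_sum: txns BETWEEN 140 AND 260 AND country IN ('US', 'MX', 'BR')]
acct=H10: ✗
acct=H77: ✗
acct=H45: ✗
acct=H28: ✗
acct=H42: ✗
acct=H31: ✗
acct=H89: ✗
acct=H24: ✗
acct=H12: ✓ → 231
acct=H27: ✗
acct=H21: ✗
acct=H90: ✗
acct=H37: ✗
acct=H51: ✗
txns_sum = 231
—
[vip_sum: tier = 'vip']
acct=H10: ✗
acct=H77: ✗
acct=H45: ✗
acct=H28: ✗
acct=H42: ✗
acct=H31: ✓ → 703
acct=H89: ✗
acct=H24: ✓ → 3786
acct=H12: ✗
acct=H27: ✗
acct=H21: ✗
acct=H90: ✗
acct=H37: ✗
acct=H51: ✗
vip_sum = 703 + 3786 = 4489
—
[balance_sum: balance <= 18826 OR txns >= 230]
acct=H10: ✓ → 1457
acct=H77: ✓ → 1006
acct=H45: ✓ → 629
acct=H28: ✓ → 3244
acct=H42: ✗
acct=H31: ✓ → 703
acct=H89: ✗
acct=H24: ✗
acct=H12: ✓ → 231
acct=H27: ✗
acct=H21: ✓ → 3079
acct=H90: ✓ → 1217
acct=H37: ✓ → 3103
acct=H51: ✗
balance_sum = 1457 + 1006 + 629 + 3244 + 703 + 231 + 3079 + 1217 + 3103 = 14669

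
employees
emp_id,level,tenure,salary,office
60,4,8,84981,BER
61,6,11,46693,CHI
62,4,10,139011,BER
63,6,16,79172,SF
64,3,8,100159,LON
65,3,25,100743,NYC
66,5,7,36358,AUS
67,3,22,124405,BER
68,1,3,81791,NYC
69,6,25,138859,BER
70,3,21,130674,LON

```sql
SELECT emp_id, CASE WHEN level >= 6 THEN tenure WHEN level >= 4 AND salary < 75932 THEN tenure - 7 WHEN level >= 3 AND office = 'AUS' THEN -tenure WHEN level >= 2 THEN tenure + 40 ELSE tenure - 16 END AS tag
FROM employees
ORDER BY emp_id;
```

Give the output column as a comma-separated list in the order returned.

emp_id=60: level >= 2 → 48
emp_id=61: level >= 6 → 11
emp_id=62: level >= 2 → 50
emp_id=63: level >= 6 → 16
emp_id=64: level >= 2 → 48
emp_id=65: level >= 2 → 65
emp_id=66: level >= 4 AND salary < 75932 → 0
emp_id=67: level >= 2 → 62
emp_id=68: ELSE → -13
emp_id=69: level >= 6 → 25
emp_id=70: level >= 2 → 61

48, 11, 50, 16, 48, 65, 0, 62, -13, 25, 61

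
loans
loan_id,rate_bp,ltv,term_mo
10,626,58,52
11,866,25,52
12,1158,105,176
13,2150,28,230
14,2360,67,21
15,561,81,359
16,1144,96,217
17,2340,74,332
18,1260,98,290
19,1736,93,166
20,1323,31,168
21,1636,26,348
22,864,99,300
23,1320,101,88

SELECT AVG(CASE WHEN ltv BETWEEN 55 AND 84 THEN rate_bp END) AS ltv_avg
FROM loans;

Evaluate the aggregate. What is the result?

1471.75

loan_id=10: ✓ → 626
loan_id=11: ✗
loan_id=12: ✗
loan_id=13: ✗
loan_id=14: ✓ → 2360
loan_id=15: ✓ → 561
loan_id=16: ✗
loan_id=17: ✓ → 2340
loan_id=18: ✗
loan_id=19: ✗
loan_id=20: ✗
loan_id=21: ✗
loan_id=22: ✗
loan_id=23: ✗
ltv_avg = (626 + 2360 + 561 + 2340) / 4 = 1471.75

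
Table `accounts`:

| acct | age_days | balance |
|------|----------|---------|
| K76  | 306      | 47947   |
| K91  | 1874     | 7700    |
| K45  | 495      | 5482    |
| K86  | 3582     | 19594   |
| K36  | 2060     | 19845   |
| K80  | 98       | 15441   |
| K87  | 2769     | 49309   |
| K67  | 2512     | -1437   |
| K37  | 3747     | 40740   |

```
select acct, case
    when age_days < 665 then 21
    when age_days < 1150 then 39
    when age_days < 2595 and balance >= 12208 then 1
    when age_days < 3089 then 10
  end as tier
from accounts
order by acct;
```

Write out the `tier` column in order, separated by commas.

1, NULL, 21, 10, 21, 21, NULL, 10, 10

acct=K36: age_days < 2595 and balance >= 12208 → 1
acct=K37: (no match → NULL) → NULL
acct=K45: age_days < 665 → 21
acct=K67: age_days < 3089 → 10
acct=K76: age_days < 665 → 21
acct=K80: age_days < 665 → 21
acct=K86: (no match → NULL) → NULL
acct=K87: age_days < 3089 → 10
acct=K91: age_days < 3089 → 10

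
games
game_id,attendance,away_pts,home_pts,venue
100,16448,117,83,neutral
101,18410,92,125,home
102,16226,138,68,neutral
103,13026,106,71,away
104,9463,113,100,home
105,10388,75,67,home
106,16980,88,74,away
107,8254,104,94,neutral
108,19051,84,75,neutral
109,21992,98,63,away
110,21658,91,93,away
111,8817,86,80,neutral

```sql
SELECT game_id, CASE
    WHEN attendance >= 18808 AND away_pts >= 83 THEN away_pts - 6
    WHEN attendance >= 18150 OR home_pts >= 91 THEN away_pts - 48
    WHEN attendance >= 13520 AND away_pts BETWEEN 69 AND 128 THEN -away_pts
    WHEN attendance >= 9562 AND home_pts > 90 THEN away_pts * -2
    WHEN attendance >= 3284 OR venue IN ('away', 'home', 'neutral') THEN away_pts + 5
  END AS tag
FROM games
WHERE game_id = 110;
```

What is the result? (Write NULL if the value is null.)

game_id = 110: attendance=21658, away_pts=91, home_pts=93, venue=away.
attendance >= 18808 AND away_pts >= 83 → true → 85

85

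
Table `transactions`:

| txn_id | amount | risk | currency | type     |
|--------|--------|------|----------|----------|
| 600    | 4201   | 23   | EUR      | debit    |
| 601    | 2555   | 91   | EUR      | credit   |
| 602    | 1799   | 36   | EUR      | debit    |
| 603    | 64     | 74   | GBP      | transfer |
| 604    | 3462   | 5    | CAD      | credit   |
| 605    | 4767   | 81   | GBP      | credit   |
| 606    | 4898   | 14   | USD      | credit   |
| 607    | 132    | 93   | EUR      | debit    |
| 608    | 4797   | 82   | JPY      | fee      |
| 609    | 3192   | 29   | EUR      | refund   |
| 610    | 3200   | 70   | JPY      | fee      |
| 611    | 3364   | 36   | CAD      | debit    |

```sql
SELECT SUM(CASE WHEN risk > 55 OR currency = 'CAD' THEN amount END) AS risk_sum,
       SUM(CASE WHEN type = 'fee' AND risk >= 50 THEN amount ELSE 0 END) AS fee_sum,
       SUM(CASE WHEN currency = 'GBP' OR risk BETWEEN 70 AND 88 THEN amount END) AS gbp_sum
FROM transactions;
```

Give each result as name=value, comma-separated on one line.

risk_sum=22341, fee_sum=7997, gbp_sum=12828

[risk_sum: risk > 55 OR currency = 'CAD']
txn_id=600: ✗
txn_id=601: ✓ → 2555
txn_id=602: ✗
txn_id=603: ✓ → 64
txn_id=604: ✓ → 3462
txn_id=605: ✓ → 4767
txn_id=606: ✗
txn_id=607: ✓ → 132
txn_id=608: ✓ → 4797
txn_id=609: ✗
txn_id=610: ✓ → 3200
txn_id=611: ✓ → 3364
risk_sum = 2555 + 64 + 3462 + 4767 + 132 + 4797 + 3200 + 3364 = 22341
—
[fee_sum: type = 'fee' AND risk >= 50]
txn_id=600: ✗
txn_id=601: ✗
txn_id=602: ✗
txn_id=603: ✗
txn_id=604: ✗
txn_id=605: ✗
txn_id=606: ✗
txn_id=607: ✗
txn_id=608: ✓ → 4797
txn_id=609: ✗
txn_id=610: ✓ → 3200
txn_id=611: ✗
fee_sum = 4797 + 3200 = 7997
—
[gbp_sum: currency = 'GBP' OR risk BETWEEN 70 AND 88]
txn_id=600: ✗
txn_id=601: ✗
txn_id=602: ✗
txn_id=603: ✓ → 64
txn_id=604: ✗
txn_id=605: ✓ → 4767
txn_id=606: ✗
txn_id=607: ✗
txn_id=608: ✓ → 4797
txn_id=609: ✗
txn_id=610: ✓ → 3200
txn_id=611: ✗
gbp_sum = 64 + 4767 + 4797 + 3200 = 12828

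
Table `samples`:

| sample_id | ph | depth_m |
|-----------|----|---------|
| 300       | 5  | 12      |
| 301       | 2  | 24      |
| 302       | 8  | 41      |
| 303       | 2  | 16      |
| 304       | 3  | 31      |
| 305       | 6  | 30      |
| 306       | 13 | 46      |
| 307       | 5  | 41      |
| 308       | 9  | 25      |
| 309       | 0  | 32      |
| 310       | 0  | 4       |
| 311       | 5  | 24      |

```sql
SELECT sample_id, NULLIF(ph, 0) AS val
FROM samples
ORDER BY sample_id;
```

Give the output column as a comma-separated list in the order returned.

sample_id=300: ph=5 vs 0: differ → 5
sample_id=301: ph=2 vs 0: differ → 2
sample_id=302: ph=8 vs 0: differ → 8
sample_id=303: ph=2 vs 0: differ → 2
sample_id=304: ph=3 vs 0: differ → 3
sample_id=305: ph=6 vs 0: differ → 6
sample_id=306: ph=13 vs 0: differ → 13
sample_id=307: ph=5 vs 0: differ → 5
sample_id=308: ph=9 vs 0: differ → 9
sample_id=309: ph=0 vs 0: equal → NULL
sample_id=310: ph=0 vs 0: equal → NULL
sample_id=311: ph=5 vs 0: differ → 5

5, 2, 8, 2, 3, 6, 13, 5, 9, NULL, NULL, 5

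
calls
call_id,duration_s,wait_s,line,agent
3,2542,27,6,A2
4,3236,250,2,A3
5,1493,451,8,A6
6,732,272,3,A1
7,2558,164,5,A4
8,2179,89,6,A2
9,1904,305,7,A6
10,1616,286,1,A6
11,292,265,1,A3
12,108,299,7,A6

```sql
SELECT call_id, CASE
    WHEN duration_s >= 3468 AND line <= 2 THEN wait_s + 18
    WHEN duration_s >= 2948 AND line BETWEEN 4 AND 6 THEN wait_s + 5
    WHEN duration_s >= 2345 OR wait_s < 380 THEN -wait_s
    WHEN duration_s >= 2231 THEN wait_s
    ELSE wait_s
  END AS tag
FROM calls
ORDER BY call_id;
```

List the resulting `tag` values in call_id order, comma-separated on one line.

-27, -250, 451, -272, -164, -89, -305, -286, -265, -299

call_id=3: duration_s >= 2345 OR wait_s < 380 → -27
call_id=4: duration_s >= 2345 OR wait_s < 380 → -250
call_id=5: ELSE → 451
call_id=6: duration_s >= 2345 OR wait_s < 380 → -272
call_id=7: duration_s >= 2345 OR wait_s < 380 → -164
call_id=8: duration_s >= 2345 OR wait_s < 380 → -89
call_id=9: duration_s >= 2345 OR wait_s < 380 → -305
call_id=10: duration_s >= 2345 OR wait_s < 380 → -286
call_id=11: duration_s >= 2345 OR wait_s < 380 → -265
call_id=12: duration_s >= 2345 OR wait_s < 380 → -299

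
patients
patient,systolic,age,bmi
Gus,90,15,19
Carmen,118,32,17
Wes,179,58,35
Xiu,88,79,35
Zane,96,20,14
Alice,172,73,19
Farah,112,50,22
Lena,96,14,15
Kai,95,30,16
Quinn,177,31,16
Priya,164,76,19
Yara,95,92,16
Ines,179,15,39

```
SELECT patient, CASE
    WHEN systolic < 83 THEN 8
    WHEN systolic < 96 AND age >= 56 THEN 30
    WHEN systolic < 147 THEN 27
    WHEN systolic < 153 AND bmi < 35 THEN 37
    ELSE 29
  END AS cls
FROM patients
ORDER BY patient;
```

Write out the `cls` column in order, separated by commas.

patient=Alice: ELSE → 29
patient=Carmen: systolic < 147 → 27
patient=Farah: systolic < 147 → 27
patient=Gus: systolic < 147 → 27
patient=Ines: ELSE → 29
patient=Kai: systolic < 147 → 27
patient=Lena: systolic < 147 → 27
patient=Priya: ELSE → 29
patient=Quinn: ELSE → 29
patient=Wes: ELSE → 29
patient=Xiu: systolic < 96 AND age >= 56 → 30
patient=Yara: systolic < 96 AND age >= 56 → 30
patient=Zane: systolic < 147 → 27

29, 27, 27, 27, 29, 27, 27, 29, 29, 29, 30, 30, 27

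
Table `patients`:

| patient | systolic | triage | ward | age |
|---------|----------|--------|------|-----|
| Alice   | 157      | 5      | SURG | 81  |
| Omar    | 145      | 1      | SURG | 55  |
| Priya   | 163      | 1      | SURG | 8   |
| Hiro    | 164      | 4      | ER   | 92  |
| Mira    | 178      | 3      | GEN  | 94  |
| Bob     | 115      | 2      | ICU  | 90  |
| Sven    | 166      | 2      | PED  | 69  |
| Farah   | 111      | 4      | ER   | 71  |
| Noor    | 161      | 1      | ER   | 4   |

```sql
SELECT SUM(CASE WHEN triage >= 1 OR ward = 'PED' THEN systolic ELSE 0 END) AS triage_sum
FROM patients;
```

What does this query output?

1360

patient=Alice: ✓ → 157
patient=Omar: ✓ → 145
patient=Priya: ✓ → 163
patient=Hiro: ✓ → 164
patient=Mira: ✓ → 178
patient=Bob: ✓ → 115
patient=Sven: ✓ → 166
patient=Farah: ✓ → 111
patient=Noor: ✓ → 161
triage_sum = 157 + 145 + 163 + 164 + 178 + 115 + 166 + 111 + 161 = 1360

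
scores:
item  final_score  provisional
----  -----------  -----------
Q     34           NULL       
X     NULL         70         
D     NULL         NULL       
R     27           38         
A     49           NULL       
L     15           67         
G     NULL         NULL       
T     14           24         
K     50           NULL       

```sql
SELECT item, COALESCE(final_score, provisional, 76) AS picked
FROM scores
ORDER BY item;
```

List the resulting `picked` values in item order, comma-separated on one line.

item=A: final_score=49 → 49
item=D: final_score=NULL, provisional=NULL, → literal 76 → 76
item=G: final_score=NULL, provisional=NULL, → literal 76 → 76
item=K: final_score=50 → 50
item=L: final_score=15 → 15
item=Q: final_score=34 → 34
item=R: final_score=27 → 27
item=T: final_score=14 → 14
item=X: final_score=NULL, provisional=70 → 70

49, 76, 76, 50, 15, 34, 27, 14, 70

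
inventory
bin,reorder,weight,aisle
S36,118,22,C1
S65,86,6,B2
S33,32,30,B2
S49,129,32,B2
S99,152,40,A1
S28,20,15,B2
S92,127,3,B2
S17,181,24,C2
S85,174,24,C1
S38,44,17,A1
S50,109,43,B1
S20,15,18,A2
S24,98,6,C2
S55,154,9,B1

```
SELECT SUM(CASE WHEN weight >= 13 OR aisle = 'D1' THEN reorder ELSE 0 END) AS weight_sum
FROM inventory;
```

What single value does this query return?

974

bin=S36: ✓ → 118
bin=S65: ✗
bin=S33: ✓ → 32
bin=S49: ✓ → 129
bin=S99: ✓ → 152
bin=S28: ✓ → 20
bin=S92: ✗
bin=S17: ✓ → 181
bin=S85: ✓ → 174
bin=S38: ✓ → 44
bin=S50: ✓ → 109
bin=S20: ✓ → 15
bin=S24: ✗
bin=S55: ✗
weight_sum = 118 + 32 + 129 + 152 + 20 + 181 + 174 + 44 + 109 + 15 = 974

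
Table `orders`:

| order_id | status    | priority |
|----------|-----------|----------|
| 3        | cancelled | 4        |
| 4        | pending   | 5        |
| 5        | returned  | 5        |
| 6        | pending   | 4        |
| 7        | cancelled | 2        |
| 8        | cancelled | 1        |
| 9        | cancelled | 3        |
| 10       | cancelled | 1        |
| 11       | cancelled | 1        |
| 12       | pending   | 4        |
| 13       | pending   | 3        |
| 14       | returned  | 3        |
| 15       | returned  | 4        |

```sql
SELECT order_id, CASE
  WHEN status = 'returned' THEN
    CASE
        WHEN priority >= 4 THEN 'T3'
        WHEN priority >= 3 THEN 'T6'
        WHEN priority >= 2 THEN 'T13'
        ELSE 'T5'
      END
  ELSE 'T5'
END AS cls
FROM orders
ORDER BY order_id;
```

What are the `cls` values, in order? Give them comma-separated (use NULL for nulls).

order_id=3: status='cancelled' → outer ELSE → T5
order_id=4: status='pending' → outer ELSE → T5
order_id=5: status='returned' → inner[priority >= 4] → T3
order_id=6: status='pending' → outer ELSE → T5
order_id=7: status='cancelled' → outer ELSE → T5
order_id=8: status='cancelled' → outer ELSE → T5
order_id=9: status='cancelled' → outer ELSE → T5
order_id=10: status='cancelled' → outer ELSE → T5
order_id=11: status='cancelled' → outer ELSE → T5
order_id=12: status='pending' → outer ELSE → T5
order_id=13: status='pending' → outer ELSE → T5
order_id=14: status='returned' → inner[priority >= 3] → T6
order_id=15: status='returned' → inner[priority >= 4] → T3

T5, T5, T3, T5, T5, T5, T5, T5, T5, T5, T5, T6, T3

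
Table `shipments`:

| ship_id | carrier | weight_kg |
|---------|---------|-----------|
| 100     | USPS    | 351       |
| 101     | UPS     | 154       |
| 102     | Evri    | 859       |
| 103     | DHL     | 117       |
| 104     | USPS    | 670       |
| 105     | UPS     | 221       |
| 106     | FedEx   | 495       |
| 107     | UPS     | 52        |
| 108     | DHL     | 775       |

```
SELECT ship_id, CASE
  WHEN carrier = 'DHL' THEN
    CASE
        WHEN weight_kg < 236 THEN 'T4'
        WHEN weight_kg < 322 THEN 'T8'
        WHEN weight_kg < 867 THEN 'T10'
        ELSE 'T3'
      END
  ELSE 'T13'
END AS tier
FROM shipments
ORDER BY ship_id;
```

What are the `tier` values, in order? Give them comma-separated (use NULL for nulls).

T13, T13, T13, T4, T13, T13, T13, T13, T10

ship_id=100: carrier='USPS' → outer ELSE → T13
ship_id=101: carrier='UPS' → outer ELSE → T13
ship_id=102: carrier='Evri' → outer ELSE → T13
ship_id=103: carrier='DHL' → inner[weight_kg < 236] → T4
ship_id=104: carrier='USPS' → outer ELSE → T13
ship_id=105: carrier='UPS' → outer ELSE → T13
ship_id=106: carrier='FedEx' → outer ELSE → T13
ship_id=107: carrier='UPS' → outer ELSE → T13
ship_id=108: carrier='DHL' → inner[weight_kg < 867] → T10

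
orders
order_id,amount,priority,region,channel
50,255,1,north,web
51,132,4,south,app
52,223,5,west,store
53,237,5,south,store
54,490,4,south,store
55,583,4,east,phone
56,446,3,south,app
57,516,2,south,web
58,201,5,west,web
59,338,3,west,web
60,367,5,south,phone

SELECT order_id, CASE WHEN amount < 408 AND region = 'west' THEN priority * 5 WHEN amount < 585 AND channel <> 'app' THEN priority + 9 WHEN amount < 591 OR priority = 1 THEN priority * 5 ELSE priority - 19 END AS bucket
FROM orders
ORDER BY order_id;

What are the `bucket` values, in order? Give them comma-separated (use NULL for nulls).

10, 20, 25, 14, 13, 13, 15, 11, 25, 15, 14

order_id=50: amount < 585 AND channel <> 'app' → 10
order_id=51: amount < 591 OR priority = 1 → 20
order_id=52: amount < 408 AND region = 'west' → 25
order_id=53: amount < 585 AND channel <> 'app' → 14
order_id=54: amount < 585 AND channel <> 'app' → 13
order_id=55: amount < 585 AND channel <> 'app' → 13
order_id=56: amount < 591 OR priority = 1 → 15
order_id=57: amount < 585 AND channel <> 'app' → 11
order_id=58: amount < 408 AND region = 'west' → 25
order_id=59: amount < 408 AND region = 'west' → 15
order_id=60: amount < 585 AND channel <> 'app' → 14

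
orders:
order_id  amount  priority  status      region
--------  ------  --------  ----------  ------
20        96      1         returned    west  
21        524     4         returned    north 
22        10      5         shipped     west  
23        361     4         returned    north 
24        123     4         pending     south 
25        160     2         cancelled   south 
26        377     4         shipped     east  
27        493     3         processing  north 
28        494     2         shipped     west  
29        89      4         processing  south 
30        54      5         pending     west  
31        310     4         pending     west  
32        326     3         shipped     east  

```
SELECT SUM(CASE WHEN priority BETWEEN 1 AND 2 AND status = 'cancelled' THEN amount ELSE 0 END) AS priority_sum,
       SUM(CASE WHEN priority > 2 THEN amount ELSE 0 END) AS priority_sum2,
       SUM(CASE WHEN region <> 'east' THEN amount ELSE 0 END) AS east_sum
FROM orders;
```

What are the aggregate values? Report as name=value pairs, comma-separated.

priority_sum=160, priority_sum2=2667, east_sum=2714

[priority_sum: priority BETWEEN 1 AND 2 AND status = 'cancelled']
order_id=20: ✗
order_id=21: ✗
order_id=22: ✗
order_id=23: ✗
order_id=24: ✗
order_id=25: ✓ → 160
order_id=26: ✗
order_id=27: ✗
order_id=28: ✗
order_id=29: ✗
order_id=30: ✗
order_id=31: ✗
order_id=32: ✗
priority_sum = 160
—
[priority_sum2: priority > 2]
order_id=20: ✗
order_id=21: ✓ → 524
order_id=22: ✓ → 10
order_id=23: ✓ → 361
order_id=24: ✓ → 123
order_id=25: ✗
order_id=26: ✓ → 377
order_id=27: ✓ → 493
order_id=28: ✗
order_id=29: ✓ → 89
order_id=30: ✓ → 54
order_id=31: ✓ → 310
order_id=32: ✓ → 326
priority_sum2 = 524 + 10 + 361 + 123 + 377 + 493 + 89 + 54 + 310 + 326 = 2667
—
[east_sum: region <> 'east']
order_id=20: ✓ → 96
order_id=21: ✓ → 524
order_id=22: ✓ → 10
order_id=23: ✓ → 361
order_id=24: ✓ → 123
order_id=25: ✓ → 160
order_id=26: ✗
order_id=27: ✓ → 493
order_id=28: ✓ → 494
order_id=29: ✓ → 89
order_id=30: ✓ → 54
order_id=31: ✓ → 310
order_id=32: ✗
east_sum = 96 + 524 + 10 + 361 + 123 + 160 + 493 + 494 + 89 + 54 + 310 = 2714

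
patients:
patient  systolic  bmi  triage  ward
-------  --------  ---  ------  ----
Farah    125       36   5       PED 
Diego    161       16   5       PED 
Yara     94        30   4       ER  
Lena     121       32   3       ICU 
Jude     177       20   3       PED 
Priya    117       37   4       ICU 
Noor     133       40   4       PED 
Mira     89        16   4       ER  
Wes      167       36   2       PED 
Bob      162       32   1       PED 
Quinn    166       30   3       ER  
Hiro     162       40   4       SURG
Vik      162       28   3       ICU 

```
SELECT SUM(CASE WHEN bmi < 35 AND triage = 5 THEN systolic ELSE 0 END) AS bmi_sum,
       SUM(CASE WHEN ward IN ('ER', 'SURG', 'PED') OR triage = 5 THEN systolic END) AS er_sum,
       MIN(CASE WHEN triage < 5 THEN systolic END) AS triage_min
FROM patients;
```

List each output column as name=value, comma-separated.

[bmi_sum: bmi < 35 AND triage = 5]
patient=Farah: ✗
patient=Diego: ✓ → 161
patient=Yara: ✗
patient=Lena: ✗
patient=Jude: ✗
patient=Priya: ✗
patient=Noor: ✗
patient=Mira: ✗
patient=Wes: ✗
patient=Bob: ✗
patient=Quinn: ✗
patient=Hiro: ✗
patient=Vik: ✗
bmi_sum = 161
—
[er_sum: ward IN ('ER', 'SURG', 'PED') OR triage = 5]
patient=Farah: ✓ → 125
patient=Diego: ✓ → 161
patient=Yara: ✓ → 94
patient=Lena: ✗
patient=Jude: ✓ → 177
patient=Priya: ✗
patient=Noor: ✓ → 133
patient=Mira: ✓ → 89
patient=Wes: ✓ → 167
patient=Bob: ✓ → 162
patient=Quinn: ✓ → 166
patient=Hiro: ✓ → 162
patient=Vik: ✗
er_sum = 125 + 161 + 94 + 177 + 133 + 89 + 167 + 162 + 166 + 162 = 1436
—
[triage_min: triage < 5]
patient=Farah: ✗
patient=Diego: ✗
patient=Yara: ✓ → 94
patient=Lena: ✓ → 121
patient=Jude: ✓ → 177
patient=Priya: ✓ → 117
patient=Noor: ✓ → 133
patient=Mira: ✓ → 89
patient=Wes: ✓ → 167
patient=Bob: ✓ → 162
patient=Quinn: ✓ → 166
patient=Hiro: ✓ → 162
patient=Vik: ✓ → 162
triage_min = MIN(94, 121, 177, 117, 133, 89, 167, 162, 166, 162, 162) = 89

bmi_sum=161, er_sum=1436, triage_min=89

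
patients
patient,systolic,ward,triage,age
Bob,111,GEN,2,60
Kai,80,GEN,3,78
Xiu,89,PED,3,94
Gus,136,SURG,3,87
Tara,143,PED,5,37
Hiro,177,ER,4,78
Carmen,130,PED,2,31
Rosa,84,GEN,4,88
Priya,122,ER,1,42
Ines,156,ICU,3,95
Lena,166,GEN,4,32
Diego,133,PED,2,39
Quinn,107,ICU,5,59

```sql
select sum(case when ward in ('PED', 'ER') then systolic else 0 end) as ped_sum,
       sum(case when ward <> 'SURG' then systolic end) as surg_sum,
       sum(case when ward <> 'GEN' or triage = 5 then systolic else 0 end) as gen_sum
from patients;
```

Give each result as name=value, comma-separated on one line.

[ped_sum: ward in ('PED', 'ER')]
patient=Bob: ✗
patient=Kai: ✗
patient=Xiu: ✓ → 89
patient=Gus: ✗
patient=Tara: ✓ → 143
patient=Hiro: ✓ → 177
patient=Carmen: ✓ → 130
patient=Rosa: ✗
patient=Priya: ✓ → 122
patient=Ines: ✗
patient=Lena: ✗
patient=Diego: ✓ → 133
patient=Quinn: ✗
ped_sum = 89 + 143 + 177 + 130 + 122 + 133 = 794
—
[surg_sum: ward <> 'SURG']
patient=Bob: ✓ → 111
patient=Kai: ✓ → 80
patient=Xiu: ✓ → 89
patient=Gus: ✗
patient=Tara: ✓ → 143
patient=Hiro: ✓ → 177
patient=Carmen: ✓ → 130
patient=Rosa: ✓ → 84
patient=Priya: ✓ → 122
patient=Ines: ✓ → 156
patient=Lena: ✓ → 166
patient=Diego: ✓ → 133
patient=Quinn: ✓ → 107
surg_sum = 111 + 80 + 89 + 143 + 177 + 130 + 84 + 122 + 156 + 166 + 133 + 107 = 1498
—
[gen_sum: ward <> 'GEN' or triage = 5]
patient=Bob: ✗
patient=Kai: ✗
patient=Xiu: ✓ → 89
patient=Gus: ✓ → 136
patient=Tara: ✓ → 143
patient=Hiro: ✓ → 177
patient=Carmen: ✓ → 130
patient=Rosa: ✗
patient=Priya: ✓ → 122
patient=Ines: ✓ → 156
patient=Lena: ✗
patient=Diego: ✓ → 133
patient=Quinn: ✓ → 107
gen_sum = 89 + 136 + 143 + 177 + 130 + 122 + 156 + 133 + 107 = 1193

ped_sum=794, surg_sum=1498, gen_sum=1193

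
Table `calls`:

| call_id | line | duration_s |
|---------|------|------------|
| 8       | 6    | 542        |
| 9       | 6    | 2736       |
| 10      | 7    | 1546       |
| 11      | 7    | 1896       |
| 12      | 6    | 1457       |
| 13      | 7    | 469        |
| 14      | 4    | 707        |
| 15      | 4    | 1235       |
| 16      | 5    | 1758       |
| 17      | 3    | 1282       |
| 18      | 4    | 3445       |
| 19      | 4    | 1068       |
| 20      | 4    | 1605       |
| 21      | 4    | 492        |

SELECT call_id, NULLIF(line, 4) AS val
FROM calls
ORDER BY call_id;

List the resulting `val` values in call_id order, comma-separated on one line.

6, 6, 7, 7, 6, 7, NULL, NULL, 5, 3, NULL, NULL, NULL, NULL

call_id=8: line=6 vs 4: differ → 6
call_id=9: line=6 vs 4: differ → 6
call_id=10: line=7 vs 4: differ → 7
call_id=11: line=7 vs 4: differ → 7
call_id=12: line=6 vs 4: differ → 6
call_id=13: line=7 vs 4: differ → 7
call_id=14: line=4 vs 4: equal → NULL
call_id=15: line=4 vs 4: equal → NULL
call_id=16: line=5 vs 4: differ → 5
call_id=17: line=3 vs 4: differ → 3
call_id=18: line=4 vs 4: equal → NULL
call_id=19: line=4 vs 4: equal → NULL
call_id=20: line=4 vs 4: equal → NULL
call_id=21: line=4 vs 4: equal → NULL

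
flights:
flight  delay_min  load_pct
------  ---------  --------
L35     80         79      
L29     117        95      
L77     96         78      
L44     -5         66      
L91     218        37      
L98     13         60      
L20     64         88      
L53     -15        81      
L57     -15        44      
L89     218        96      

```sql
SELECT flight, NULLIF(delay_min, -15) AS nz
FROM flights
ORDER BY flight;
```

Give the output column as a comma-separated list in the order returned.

64, 117, 80, -5, NULL, NULL, 96, 218, 218, 13

flight=L20: delay_min=64 vs -15: differ → 64
flight=L29: delay_min=117 vs -15: differ → 117
flight=L35: delay_min=80 vs -15: differ → 80
flight=L44: delay_min=-5 vs -15: differ → -5
flight=L53: delay_min=-15 vs -15: equal → NULL
flight=L57: delay_min=-15 vs -15: equal → NULL
flight=L77: delay_min=96 vs -15: differ → 96
flight=L89: delay_min=218 vs -15: differ → 218
flight=L91: delay_min=218 vs -15: differ → 218
flight=L98: delay_min=13 vs -15: differ → 13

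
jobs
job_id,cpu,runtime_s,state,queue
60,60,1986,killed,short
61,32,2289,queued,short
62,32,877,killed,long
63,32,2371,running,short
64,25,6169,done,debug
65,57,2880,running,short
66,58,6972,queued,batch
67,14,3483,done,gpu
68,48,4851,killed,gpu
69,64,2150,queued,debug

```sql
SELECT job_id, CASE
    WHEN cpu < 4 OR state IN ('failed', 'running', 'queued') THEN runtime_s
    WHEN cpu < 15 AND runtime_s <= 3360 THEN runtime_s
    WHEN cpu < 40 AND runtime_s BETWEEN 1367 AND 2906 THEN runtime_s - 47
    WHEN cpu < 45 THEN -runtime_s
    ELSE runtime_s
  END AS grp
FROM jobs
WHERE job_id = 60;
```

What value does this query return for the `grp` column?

job_id = 60: cpu=60, runtime_s=1986, state=killed, queue=short.
cpu < 4 OR state IN ('failed', 'running', 'queued') → false
cpu < 15 AND runtime_s <= 3360 → false
cpu < 40 AND runtime_s BETWEEN 1367 AND 2906 → false
cpu < 45 → false
No prior WHEN matched → ELSE → 1986

1986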